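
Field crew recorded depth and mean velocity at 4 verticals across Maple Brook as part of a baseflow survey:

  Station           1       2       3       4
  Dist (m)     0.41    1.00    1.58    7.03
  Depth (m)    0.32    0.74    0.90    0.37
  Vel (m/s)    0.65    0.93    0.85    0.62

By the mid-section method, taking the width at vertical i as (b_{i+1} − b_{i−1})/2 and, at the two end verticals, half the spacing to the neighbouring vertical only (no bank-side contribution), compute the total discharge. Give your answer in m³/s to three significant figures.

w_1 = (1.00 − 0.41)/2 = 0.295 m; q_1 = 0.65 × 0.32 × 0.295 = 0.06136 m³/s
w_2 = (1.58 − 0.41)/2 = 0.585 m; q_2 = 0.93 × 0.74 × 0.585 = 0.4026 m³/s
w_3 = (7.03 − 1.00)/2 = 3.015 m; q_3 = 0.85 × 0.90 × 3.015 = 2.306 m³/s
w_4 = (7.03 − 1.58)/2 = 2.725 m; q_4 = 0.62 × 0.37 × 2.725 = 0.6251 m³/s
Q = Σ qᵢ = 3.396 m³/s

3.40 m³/s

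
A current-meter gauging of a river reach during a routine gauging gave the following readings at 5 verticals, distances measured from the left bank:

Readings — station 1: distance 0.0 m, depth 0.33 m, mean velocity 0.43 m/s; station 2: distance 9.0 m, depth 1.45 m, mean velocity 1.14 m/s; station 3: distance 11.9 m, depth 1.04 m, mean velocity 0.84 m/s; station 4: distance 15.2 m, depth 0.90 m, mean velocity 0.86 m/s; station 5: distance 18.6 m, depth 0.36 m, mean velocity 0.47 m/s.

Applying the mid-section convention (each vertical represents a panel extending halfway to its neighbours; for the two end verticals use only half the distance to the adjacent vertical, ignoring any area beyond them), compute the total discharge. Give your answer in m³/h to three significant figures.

57800 m³/h

w_1 = (9.0 − 0.0)/2 = 4.5 m; q_1 = 0.43 × 0.33 × 4.5 = 0.6386 m³/s
w_2 = (11.9 − 0.0)/2 = 5.95 m; q_2 = 1.14 × 1.45 × 5.95 = 9.835 m³/s
w_3 = (15.2 − 9.0)/2 = 3.1 m; q_3 = 0.84 × 1.04 × 3.1 = 2.708 m³/s
w_4 = (18.6 − 11.9)/2 = 3.35 m; q_4 = 0.86 × 0.90 × 3.35 = 2.593 m³/s
w_5 = (18.6 − 15.2)/2 = 1.7 m; q_5 = 0.47 × 0.36 × 1.7 = 0.2876 m³/s
Q = Σ qᵢ = 16.06 m³/s
= 16.06 × 3600 = 57830 m³/h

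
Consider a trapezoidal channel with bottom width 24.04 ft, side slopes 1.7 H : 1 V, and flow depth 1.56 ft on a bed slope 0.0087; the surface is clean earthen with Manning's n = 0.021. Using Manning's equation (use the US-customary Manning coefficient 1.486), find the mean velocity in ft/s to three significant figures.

8.18 ft/s

A = (b + z·y)·y = (24.04 + 1.7×1.56)×1.56 = 41.64 ft²
P = b + 2y√(1+z²) = 24.04 + 2×1.56×√(1+1.7²) = 30.19 ft
R = A/P = 41.64/30.19 = 1.379 ft
Q = (1.486/n)·A·R^(2/3)·S^(1/2) = (1.486/0.021) × 41.64 × 1.379^(2/3) × 0.0087^(1/2) = 340.5 ft³/s
V = Q/A = 340.5/41.64 = 8.177 ft/s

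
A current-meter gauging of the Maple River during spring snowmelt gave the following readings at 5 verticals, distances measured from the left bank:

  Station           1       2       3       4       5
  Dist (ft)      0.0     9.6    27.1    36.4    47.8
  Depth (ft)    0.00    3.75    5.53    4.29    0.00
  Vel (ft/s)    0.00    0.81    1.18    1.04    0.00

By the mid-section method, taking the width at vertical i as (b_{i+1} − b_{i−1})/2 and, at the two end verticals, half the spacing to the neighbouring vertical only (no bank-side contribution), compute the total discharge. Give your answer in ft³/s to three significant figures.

175 ft³/s

w_2 = (27.1 − 0.0)/2 = 13.55 ft; q_2 = 0.81 × 3.75 × 13.55 = 41.16 ft³/s
w_3 = (36.4 − 9.6)/2 = 13.4 ft; q_3 = 1.18 × 5.53 × 13.4 = 87.44 ft³/s
w_4 = (47.8 − 27.1)/2 = 10.35 ft; q_4 = 1.04 × 4.29 × 10.35 = 46.18 ft³/s
Stations 1, 5 contribute zero (depth or velocity is 0).
Q = Σ qᵢ = 174.8 ft³/s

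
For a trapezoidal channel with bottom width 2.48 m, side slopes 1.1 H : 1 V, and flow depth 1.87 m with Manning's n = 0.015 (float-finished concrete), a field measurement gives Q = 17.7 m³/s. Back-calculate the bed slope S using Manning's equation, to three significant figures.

A = (b + z·y)·y = (2.48 + 1.1×1.87)×1.87 = 8.484 m²
P = b + 2y√(1+z²) = 2.48 + 2×1.87×√(1+1.1²) = 8.040 m
R = A/P = 8.484/8.040 = 1.055 m
S = (Q·n / (1·A·R^(2/3)))² = (17.7×0.015 / (1×8.484×1.037))² = 0.0009115

0.000912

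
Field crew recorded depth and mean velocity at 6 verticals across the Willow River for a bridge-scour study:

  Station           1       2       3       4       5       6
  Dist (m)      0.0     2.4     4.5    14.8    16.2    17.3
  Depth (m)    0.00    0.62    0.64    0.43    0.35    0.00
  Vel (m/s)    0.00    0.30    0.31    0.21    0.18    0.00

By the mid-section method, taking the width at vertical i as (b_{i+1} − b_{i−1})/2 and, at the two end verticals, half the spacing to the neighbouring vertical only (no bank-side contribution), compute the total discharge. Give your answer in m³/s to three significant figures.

2.26 m³/s

w_2 = (4.5 − 0.0)/2 = 2.25 m; q_2 = 0.30 × 0.62 × 2.25 = 0.4185 m³/s
w_3 = (14.8 − 2.4)/2 = 6.2 m; q_3 = 0.31 × 0.64 × 6.2 = 1.230 m³/s
w_4 = (16.2 − 4.5)/2 = 5.85 m; q_4 = 0.21 × 0.43 × 5.85 = 0.5283 m³/s
w_5 = (17.3 − 14.8)/2 = 1.25 m; q_5 = 0.18 × 0.35 × 1.25 = 0.07875 m³/s
Stations 1, 6 contribute zero (depth or velocity is 0).
Q = Σ qᵢ = 2.256 m³/s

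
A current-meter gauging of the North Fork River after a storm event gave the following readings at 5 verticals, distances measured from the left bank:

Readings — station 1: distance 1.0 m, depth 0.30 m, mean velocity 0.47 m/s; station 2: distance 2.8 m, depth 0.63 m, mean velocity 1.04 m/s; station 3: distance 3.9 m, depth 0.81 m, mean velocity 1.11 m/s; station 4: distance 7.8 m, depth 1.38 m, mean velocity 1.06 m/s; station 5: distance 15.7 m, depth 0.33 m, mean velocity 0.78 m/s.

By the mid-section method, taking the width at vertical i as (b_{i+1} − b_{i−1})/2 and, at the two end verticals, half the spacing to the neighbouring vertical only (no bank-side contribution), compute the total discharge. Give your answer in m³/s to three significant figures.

13.0 m³/s

w_1 = (2.8 − 1.0)/2 = 0.9 m; q_1 = 0.47 × 0.30 × 0.9 = 0.1269 m³/s
w_2 = (3.9 − 1.0)/2 = 1.45 m; q_2 = 1.04 × 0.63 × 1.45 = 0.9500 m³/s
w_3 = (7.8 − 2.8)/2 = 2.5 m; q_3 = 1.11 × 0.81 × 2.5 = 2.248 m³/s
w_4 = (15.7 − 3.9)/2 = 5.9 m; q_4 = 1.06 × 1.38 × 5.9 = 8.631 m³/s
w_5 = (15.7 − 7.8)/2 = 3.95 m; q_5 = 0.78 × 0.33 × 3.95 = 1.017 m³/s
Q = Σ qᵢ = 12.97 m³/s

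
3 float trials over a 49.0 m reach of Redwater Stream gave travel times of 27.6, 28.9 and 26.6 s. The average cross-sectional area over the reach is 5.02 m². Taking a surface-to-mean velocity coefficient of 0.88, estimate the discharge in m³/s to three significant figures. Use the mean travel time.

7.81 m³/s

t̄ = (27.6 + 28.9 + 26.6) / 3 = 27.7 s
v_surface = L / t̄ = 49.0 / 27.7 = 1.769 m/s
v_mean = 0.88 × 1.769 = 1.557 m/s
Q = A × v_mean = 5.02 × 1.557 = 7.815 m³/s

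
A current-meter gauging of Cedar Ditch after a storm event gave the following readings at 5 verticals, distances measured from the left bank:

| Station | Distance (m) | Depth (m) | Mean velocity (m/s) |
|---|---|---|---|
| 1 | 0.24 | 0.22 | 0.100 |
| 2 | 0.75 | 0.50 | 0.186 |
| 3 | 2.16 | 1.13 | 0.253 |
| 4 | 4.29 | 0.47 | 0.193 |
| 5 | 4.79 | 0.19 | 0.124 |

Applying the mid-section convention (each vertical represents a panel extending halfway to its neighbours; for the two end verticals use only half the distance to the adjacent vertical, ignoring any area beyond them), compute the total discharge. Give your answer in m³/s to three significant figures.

w_1 = (0.75 − 0.24)/2 = 0.255 m; q_1 = 0.100 × 0.22 × 0.255 = 0.005610 m³/s
w_2 = (2.16 − 0.24)/2 = 0.96 m; q_2 = 0.186 × 0.50 × 0.96 = 0.08928 m³/s
w_3 = (4.29 − 0.75)/2 = 1.77 m; q_3 = 0.253 × 1.13 × 1.77 = 0.5060 m³/s
w_4 = (4.79 − 2.16)/2 = 1.315 m; q_4 = 0.193 × 0.47 × 1.315 = 0.1193 m³/s
w_5 = (4.79 − 4.29)/2 = 0.25 m; q_5 = 0.124 × 0.19 × 0.25 = 0.005890 m³/s
Q = Σ qᵢ = 0.7261 m³/s

0.726 m³/s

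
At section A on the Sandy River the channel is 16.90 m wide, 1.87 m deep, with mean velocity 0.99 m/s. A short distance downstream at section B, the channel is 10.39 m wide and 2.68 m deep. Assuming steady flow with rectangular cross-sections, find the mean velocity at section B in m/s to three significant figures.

Q = A₁V₁ = (16.90×1.87) × 0.99 = 31.29 m³/s
A₂ = 10.39 × 2.68 = 27.85 m²
V₂ = Q/A₂ = 31.29/27.85 = 1.124 m/s

1.12 m/s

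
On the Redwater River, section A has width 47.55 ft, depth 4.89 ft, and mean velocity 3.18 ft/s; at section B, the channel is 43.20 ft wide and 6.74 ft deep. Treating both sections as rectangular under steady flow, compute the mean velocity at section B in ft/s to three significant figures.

2.54 ft/s

Q = A₁V₁ = (47.55×4.89) × 3.18 = 739.4 ft³/s
A₂ = 43.20 × 6.74 = 291.2 ft²
V₂ = Q/A₂ = 739.4/291.2 = 2.539 ft/s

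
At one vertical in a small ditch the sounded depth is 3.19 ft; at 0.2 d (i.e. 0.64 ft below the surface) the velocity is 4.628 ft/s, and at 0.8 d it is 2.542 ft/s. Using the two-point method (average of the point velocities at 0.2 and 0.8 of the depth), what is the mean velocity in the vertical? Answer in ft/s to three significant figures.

v̄ = (4.628 + 2.542) / 2 = 3.585 ft/s

3.59 ft/s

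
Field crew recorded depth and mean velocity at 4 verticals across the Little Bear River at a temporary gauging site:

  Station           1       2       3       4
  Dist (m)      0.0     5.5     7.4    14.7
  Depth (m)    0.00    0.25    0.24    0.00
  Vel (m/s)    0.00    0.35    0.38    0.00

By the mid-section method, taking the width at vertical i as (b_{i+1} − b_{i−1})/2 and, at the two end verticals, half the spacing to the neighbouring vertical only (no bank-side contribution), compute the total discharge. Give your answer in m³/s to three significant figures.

w_2 = (7.4 − 0.0)/2 = 3.7 m; q_2 = 0.35 × 0.25 × 3.7 = 0.3238 m³/s
w_3 = (14.7 − 5.5)/2 = 4.6 m; q_3 = 0.38 × 0.24 × 4.6 = 0.4195 m³/s
Stations 1, 4 contribute zero (depth or velocity is 0).
Q = Σ qᵢ = 0.7433 m³/s

0.743 m³/s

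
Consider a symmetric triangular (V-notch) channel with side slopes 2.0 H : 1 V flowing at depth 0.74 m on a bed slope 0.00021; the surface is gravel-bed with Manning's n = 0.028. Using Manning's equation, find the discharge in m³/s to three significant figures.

0.271 m³/s

A = z·y² = 2.0×0.74² = 1.095 m²
P = 2y√(1+z²) = 2×0.74×√(1+2.0²) = 3.309 m
R = A/P = 1.095/3.309 = 0.3309 m
Q = (1/n)·A·R^(2/3)·S^(1/2) = (1/0.028) × 1.095 × 0.3309^(2/3) × 0.00021^(1/2) = 0.2712 m³/s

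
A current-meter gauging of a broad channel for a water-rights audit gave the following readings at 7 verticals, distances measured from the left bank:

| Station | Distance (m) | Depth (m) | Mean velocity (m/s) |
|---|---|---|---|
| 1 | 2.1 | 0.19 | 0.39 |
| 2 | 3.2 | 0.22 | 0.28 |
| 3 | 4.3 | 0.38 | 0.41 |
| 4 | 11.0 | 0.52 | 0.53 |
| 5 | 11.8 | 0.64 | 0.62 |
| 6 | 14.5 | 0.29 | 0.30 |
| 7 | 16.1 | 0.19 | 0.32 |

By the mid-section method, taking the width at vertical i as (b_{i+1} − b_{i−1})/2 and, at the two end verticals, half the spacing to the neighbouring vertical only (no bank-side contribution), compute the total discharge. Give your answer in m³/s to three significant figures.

w_1 = (3.2 − 2.1)/2 = 0.55 m; q_1 = 0.39 × 0.19 × 0.55 = 0.04076 m³/s
w_2 = (4.3 − 2.1)/2 = 1.1 m; q_2 = 0.28 × 0.22 × 1.1 = 0.06776 m³/s
w_3 = (11.0 − 3.2)/2 = 3.9 m; q_3 = 0.41 × 0.38 × 3.9 = 0.6076 m³/s
w_4 = (11.8 − 4.3)/2 = 3.75 m; q_4 = 0.53 × 0.52 × 3.75 = 1.034 m³/s
w_5 = (14.5 − 11.0)/2 = 1.75 m; q_5 = 0.62 × 0.64 × 1.75 = 0.6944 m³/s
w_6 = (16.1 − 11.8)/2 = 2.15 m; q_6 = 0.30 × 0.29 × 2.15 = 0.1871 m³/s
w_7 = (16.1 − 14.5)/2 = 0.8 m; q_7 = 0.32 × 0.19 × 0.8 = 0.04864 m³/s
Q = Σ qᵢ = 2.680 m³/s

2.68 m³/s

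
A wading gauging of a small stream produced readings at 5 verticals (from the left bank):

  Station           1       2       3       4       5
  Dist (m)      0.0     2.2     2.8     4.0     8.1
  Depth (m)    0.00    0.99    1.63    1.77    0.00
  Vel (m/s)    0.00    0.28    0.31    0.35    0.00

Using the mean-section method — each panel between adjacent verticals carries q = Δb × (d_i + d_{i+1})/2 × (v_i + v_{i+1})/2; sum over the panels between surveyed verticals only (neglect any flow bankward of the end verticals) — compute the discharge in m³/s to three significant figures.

Panel 1-2: Δb = 2.2 m, d̄ = (0.00+0.99)/2 = 0.495, v̄ = (0.00+0.28)/2 = 0.14 → q = 2.2×0.495×0.14 = 0.1525 m³/s
Panel 2-3: Δb = 0.6 m, d̄ = (0.99+1.63)/2 = 1.31, v̄ = (0.28+0.31)/2 = 0.295 → q = 0.6×1.31×0.295 = 0.2319 m³/s
Panel 3-4: Δb = 1.2 m, d̄ = (1.63+1.77)/2 = 1.7, v̄ = (0.31+0.35)/2 = 0.33 → q = 1.2×1.7×0.33 = 0.6732 m³/s
Panel 4-5: Δb = 4.1 m, d̄ = (1.77+0.00)/2 = 0.885, v̄ = (0.35+0.00)/2 = 0.175 → q = 4.1×0.885×0.175 = 0.6350 m³/s
Q = Σ q = 1.693 m³/s

1.69 m³/s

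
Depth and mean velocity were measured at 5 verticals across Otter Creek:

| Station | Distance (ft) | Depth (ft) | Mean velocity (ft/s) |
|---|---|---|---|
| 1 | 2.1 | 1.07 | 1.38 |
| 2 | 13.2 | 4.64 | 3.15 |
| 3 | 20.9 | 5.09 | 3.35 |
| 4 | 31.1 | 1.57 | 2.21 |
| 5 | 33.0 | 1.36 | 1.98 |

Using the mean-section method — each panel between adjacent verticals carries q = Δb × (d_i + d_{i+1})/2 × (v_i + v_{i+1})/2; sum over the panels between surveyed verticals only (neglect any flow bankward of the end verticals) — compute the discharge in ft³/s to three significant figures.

294 ft³/s

Panel 1-2: Δb = 11.1 ft, d̄ = (1.07+4.64)/2 = 2.855, v̄ = (1.38+3.15)/2 = 2.265 → q = 11.1×2.855×2.265 = 71.78 ft³/s
Panel 2-3: Δb = 7.7 ft, d̄ = (4.64+5.09)/2 = 4.865, v̄ = (3.15+3.35)/2 = 3.25 → q = 7.7×4.865×3.25 = 121.7 ft³/s
Panel 3-4: Δb = 10.2 ft, d̄ = (5.09+1.57)/2 = 3.33, v̄ = (3.35+2.21)/2 = 2.78 → q = 10.2×3.33×2.78 = 94.43 ft³/s
Panel 4-5: Δb = 1.9 ft, d̄ = (1.57+1.36)/2 = 1.465, v̄ = (2.21+1.98)/2 = 2.095 → q = 1.9×1.465×2.095 = 5.831 ft³/s
Q = Σ q = 293.8 ft³/s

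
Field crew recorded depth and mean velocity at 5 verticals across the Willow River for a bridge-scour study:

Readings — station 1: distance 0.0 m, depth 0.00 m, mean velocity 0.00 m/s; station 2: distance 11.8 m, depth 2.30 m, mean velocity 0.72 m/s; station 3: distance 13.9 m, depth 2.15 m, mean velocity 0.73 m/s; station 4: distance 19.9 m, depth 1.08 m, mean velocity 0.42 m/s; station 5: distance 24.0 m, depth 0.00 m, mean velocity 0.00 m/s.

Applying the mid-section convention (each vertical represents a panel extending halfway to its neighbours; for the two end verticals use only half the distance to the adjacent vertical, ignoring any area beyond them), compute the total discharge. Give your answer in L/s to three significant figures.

20200 L/s

w_2 = (13.9 − 0.0)/2 = 6.95 m; q_2 = 0.72 × 2.30 × 6.95 = 11.51 m³/s
w_3 = (19.9 − 11.8)/2 = 4.05 m; q_3 = 0.73 × 2.15 × 4.05 = 6.356 m³/s
w_4 = (24.0 − 13.9)/2 = 5.05 m; q_4 = 0.42 × 1.08 × 5.05 = 2.291 m³/s
Stations 1, 5 contribute zero (depth or velocity is 0).
Q = Σ qᵢ = 20.16 m³/s
= 20.16 × 1000 = 20160 L/s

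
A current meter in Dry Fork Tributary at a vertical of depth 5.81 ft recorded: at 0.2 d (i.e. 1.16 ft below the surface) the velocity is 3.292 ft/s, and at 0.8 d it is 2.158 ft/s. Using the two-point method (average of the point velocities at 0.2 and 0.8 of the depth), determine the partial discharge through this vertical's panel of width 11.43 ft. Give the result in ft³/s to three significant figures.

181 ft³/s

v̄ = (3.292 + 2.158) / 2 = 2.725 ft/s
q = v̄ × d × w = 2.725 × 5.81 × 11.43 = 181.0 ft³/s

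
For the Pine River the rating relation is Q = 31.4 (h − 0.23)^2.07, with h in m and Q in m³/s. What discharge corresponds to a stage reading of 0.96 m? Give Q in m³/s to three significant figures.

Q = 31.4 × (0.96 − 0.23)^2.07 = 31.4 × 0.73^2.07 = 16.37 m³/s

16.4 m³/s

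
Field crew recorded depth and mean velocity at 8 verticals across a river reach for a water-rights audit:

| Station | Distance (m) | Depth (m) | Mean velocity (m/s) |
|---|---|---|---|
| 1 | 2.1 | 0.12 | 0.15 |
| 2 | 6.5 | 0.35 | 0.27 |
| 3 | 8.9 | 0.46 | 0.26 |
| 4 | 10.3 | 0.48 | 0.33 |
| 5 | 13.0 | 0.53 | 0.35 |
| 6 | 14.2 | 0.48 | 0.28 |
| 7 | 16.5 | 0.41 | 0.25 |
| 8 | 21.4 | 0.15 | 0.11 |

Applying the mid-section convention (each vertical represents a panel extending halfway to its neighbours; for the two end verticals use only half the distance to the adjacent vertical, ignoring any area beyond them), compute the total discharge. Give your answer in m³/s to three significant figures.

1.92 m³/s

w_1 = (6.5 − 2.1)/2 = 2.2 m; q_1 = 0.15 × 0.12 × 2.2 = 0.03960 m³/s
w_2 = (8.9 − 2.1)/2 = 3.4 m; q_2 = 0.27 × 0.35 × 3.4 = 0.3213 m³/s
w_3 = (10.3 − 6.5)/2 = 1.9 m; q_3 = 0.26 × 0.46 × 1.9 = 0.2272 m³/s
w_4 = (13.0 − 8.9)/2 = 2.05 m; q_4 = 0.33 × 0.48 × 2.05 = 0.3247 m³/s
w_5 = (14.2 − 10.3)/2 = 1.95 m; q_5 = 0.35 × 0.53 × 1.95 = 0.3617 m³/s
w_6 = (16.5 − 13.0)/2 = 1.75 m; q_6 = 0.28 × 0.48 × 1.75 = 0.2352 m³/s
w_7 = (21.4 − 14.2)/2 = 3.6 m; q_7 = 0.25 × 0.41 × 3.6 = 0.3690 m³/s
w_8 = (21.4 − 16.5)/2 = 2.45 m; q_8 = 0.11 × 0.15 × 2.45 = 0.04043 m³/s
Q = Σ qᵢ = 1.919 m³/s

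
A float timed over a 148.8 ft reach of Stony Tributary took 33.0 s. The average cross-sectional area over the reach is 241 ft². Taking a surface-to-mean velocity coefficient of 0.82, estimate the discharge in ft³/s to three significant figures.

v_surface = L / t̄ = 148.8 / 33 = 4.509 ft/s
v_mean = 0.82 × 4.509 = 3.697 ft/s
Q = A × v_mean = 241 × 3.697 = 891.1 ft³/s

891 ft³/s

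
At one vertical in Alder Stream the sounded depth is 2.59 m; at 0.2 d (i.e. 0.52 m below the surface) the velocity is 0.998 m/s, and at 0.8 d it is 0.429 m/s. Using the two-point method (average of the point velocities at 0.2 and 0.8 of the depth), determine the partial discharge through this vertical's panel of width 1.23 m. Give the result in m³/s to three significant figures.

2.27 m³/s

v̄ = (0.998 + 0.429) / 2 = 0.7135 m/s
q = v̄ × d × w = 0.7135 × 2.59 × 1.23 = 2.273 m³/s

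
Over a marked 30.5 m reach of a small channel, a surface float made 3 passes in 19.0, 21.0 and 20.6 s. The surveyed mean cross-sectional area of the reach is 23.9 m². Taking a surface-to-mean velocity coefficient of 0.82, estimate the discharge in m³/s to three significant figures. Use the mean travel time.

29.6 m³/s

t̄ = (19.0 + 21.0 + 20.6) / 3 = 20.2 s
v_surface = L / t̄ = 30.5 / 20.2 = 1.510 m/s
v_mean = 0.82 × 1.510 = 1.238 m/s
Q = A × v_mean = 23.9 × 1.238 = 29.59 m³/s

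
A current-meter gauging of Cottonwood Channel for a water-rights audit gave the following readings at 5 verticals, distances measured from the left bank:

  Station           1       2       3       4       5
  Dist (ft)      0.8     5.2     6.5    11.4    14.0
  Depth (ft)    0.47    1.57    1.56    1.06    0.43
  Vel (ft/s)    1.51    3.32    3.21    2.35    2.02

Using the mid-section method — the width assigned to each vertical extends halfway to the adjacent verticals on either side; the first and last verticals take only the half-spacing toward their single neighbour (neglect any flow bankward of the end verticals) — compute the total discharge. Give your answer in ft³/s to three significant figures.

42.4 ft³/s

w_1 = (5.2 − 0.8)/2 = 2.2 ft; q_1 = 1.51 × 0.47 × 2.2 = 1.561 ft³/s
w_2 = (6.5 − 0.8)/2 = 2.85 ft; q_2 = 3.32 × 1.57 × 2.85 = 14.86 ft³/s
w_3 = (11.4 − 5.2)/2 = 3.1 ft; q_3 = 3.21 × 1.56 × 3.1 = 15.52 ft³/s
w_4 = (14.0 − 6.5)/2 = 3.75 ft; q_4 = 2.35 × 1.06 × 3.75 = 9.341 ft³/s
w_5 = (14.0 − 11.4)/2 = 1.3 ft; q_5 = 2.02 × 0.43 × 1.3 = 1.129 ft³/s
Q = Σ qᵢ = 42.41 ft³/s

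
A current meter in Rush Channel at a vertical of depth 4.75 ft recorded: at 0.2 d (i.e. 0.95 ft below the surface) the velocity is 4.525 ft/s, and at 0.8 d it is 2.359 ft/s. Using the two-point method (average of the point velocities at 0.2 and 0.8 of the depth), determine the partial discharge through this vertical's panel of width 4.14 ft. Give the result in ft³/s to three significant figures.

v̄ = (4.525 + 2.359) / 2 = 3.442 ft/s
q = v̄ × d × w = 3.442 × 4.75 × 4.14 = 67.69 ft³/s

67.7 ft³/s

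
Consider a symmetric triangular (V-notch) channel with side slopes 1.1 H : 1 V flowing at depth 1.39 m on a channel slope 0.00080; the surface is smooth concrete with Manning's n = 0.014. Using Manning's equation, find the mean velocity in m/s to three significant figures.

A = z·y² = 1.1×1.39² = 2.125 m²
P = 2y√(1+z²) = 2×1.39×√(1+1.1²) = 4.133 m
R = A/P = 2.125/4.133 = 0.5143 m
Q = (1/n)·A·R^(2/3)·S^(1/2) = (1/0.014) × 2.125 × 0.5143^(2/3) × 0.00080^(1/2) = 2.756 m³/s
V = Q/A = 2.756/2.125 = 1.297 m/s

1.30 m/s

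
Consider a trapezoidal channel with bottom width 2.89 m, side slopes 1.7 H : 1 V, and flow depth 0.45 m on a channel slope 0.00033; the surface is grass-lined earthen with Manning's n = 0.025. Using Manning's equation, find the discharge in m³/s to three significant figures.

0.596 m³/s

A = (b + z·y)·y = (2.89 + 1.7×0.45)×0.45 = 1.645 m²
P = b + 2y√(1+z²) = 2.89 + 2×0.45×√(1+1.7²) = 4.665 m
R = A/P = 1.645/4.665 = 0.3526 m
Q = (1/n)·A·R^(2/3)·S^(1/2) = (1/0.025) × 1.645 × 0.3526^(2/3) × 0.00033^(1/2) = 0.5965 m³/s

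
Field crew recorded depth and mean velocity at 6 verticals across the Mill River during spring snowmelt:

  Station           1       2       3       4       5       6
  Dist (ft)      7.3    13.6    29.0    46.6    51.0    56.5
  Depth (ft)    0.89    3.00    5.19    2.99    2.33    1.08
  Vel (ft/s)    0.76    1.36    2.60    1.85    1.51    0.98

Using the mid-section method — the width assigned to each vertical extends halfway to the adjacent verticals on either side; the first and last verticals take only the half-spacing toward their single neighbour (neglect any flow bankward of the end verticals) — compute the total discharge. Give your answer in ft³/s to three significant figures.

350 ft³/s

w_1 = (13.6 − 7.3)/2 = 3.15 ft; q_1 = 0.76 × 0.89 × 3.15 = 2.131 ft³/s
w_2 = (29.0 − 7.3)/2 = 10.85 ft; q_2 = 1.36 × 3.00 × 10.85 = 44.27 ft³/s
w_3 = (46.6 − 13.6)/2 = 16.5 ft; q_3 = 2.60 × 5.19 × 16.5 = 222.7 ft³/s
w_4 = (51.0 − 29.0)/2 = 11 ft; q_4 = 1.85 × 2.99 × 11 = 60.85 ft³/s
w_5 = (56.5 − 46.6)/2 = 4.95 ft; q_5 = 1.51 × 2.33 × 4.95 = 17.42 ft³/s
w_6 = (56.5 − 51.0)/2 = 2.75 ft; q_6 = 0.98 × 1.08 × 2.75 = 2.911 ft³/s
Q = Σ qᵢ = 350.2 ft³/s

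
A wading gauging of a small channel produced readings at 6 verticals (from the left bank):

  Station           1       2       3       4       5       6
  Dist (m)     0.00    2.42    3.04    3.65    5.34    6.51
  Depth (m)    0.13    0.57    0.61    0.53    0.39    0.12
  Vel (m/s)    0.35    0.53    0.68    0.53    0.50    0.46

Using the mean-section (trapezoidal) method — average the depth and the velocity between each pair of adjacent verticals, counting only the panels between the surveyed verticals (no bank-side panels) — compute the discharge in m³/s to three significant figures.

1.35 m³/s

Panel 1-2: Δb = 2.42 m, d̄ = (0.13+0.57)/2 = 0.35, v̄ = (0.35+0.53)/2 = 0.44 → q = 2.42×0.35×0.44 = 0.3727 m³/s
Panel 2-3: Δb = 0.62 m, d̄ = (0.57+0.61)/2 = 0.59, v̄ = (0.53+0.68)/2 = 0.605 → q = 0.62×0.59×0.605 = 0.2213 m³/s
Panel 3-4: Δb = 0.61 m, d̄ = (0.61+0.53)/2 = 0.57, v̄ = (0.68+0.53)/2 = 0.605 → q = 0.61×0.57×0.605 = 0.2104 m³/s
Panel 4-5: Δb = 1.69 m, d̄ = (0.53+0.39)/2 = 0.46, v̄ = (0.53+0.50)/2 = 0.515 → q = 1.69×0.46×0.515 = 0.4004 m³/s
Panel 5-6: Δb = 1.17 m, d̄ = (0.39+0.12)/2 = 0.255, v̄ = (0.50+0.46)/2 = 0.48 → q = 1.17×0.255×0.48 = 0.1432 m³/s
Q = Σ q = 1.348 m³/s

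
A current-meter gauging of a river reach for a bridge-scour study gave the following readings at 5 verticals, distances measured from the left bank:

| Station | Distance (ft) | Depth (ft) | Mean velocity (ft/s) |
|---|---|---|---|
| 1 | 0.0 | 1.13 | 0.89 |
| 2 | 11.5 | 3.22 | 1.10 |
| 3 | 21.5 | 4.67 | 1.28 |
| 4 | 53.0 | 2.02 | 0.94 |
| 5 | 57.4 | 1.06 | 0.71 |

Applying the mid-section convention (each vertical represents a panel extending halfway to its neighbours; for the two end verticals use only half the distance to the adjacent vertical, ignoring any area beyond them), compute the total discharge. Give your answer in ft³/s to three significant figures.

w_1 = (11.5 − 0.0)/2 = 5.75 ft; q_1 = 0.89 × 1.13 × 5.75 = 5.783 ft³/s
w_2 = (21.5 − 0.0)/2 = 10.75 ft; q_2 = 1.10 × 3.22 × 10.75 = 38.08 ft³/s
w_3 = (53.0 − 11.5)/2 = 20.75 ft; q_3 = 1.28 × 4.67 × 20.75 = 124.0 ft³/s
w_4 = (57.4 − 21.5)/2 = 17.95 ft; q_4 = 0.94 × 2.02 × 17.95 = 34.08 ft³/s
w_5 = (57.4 − 53.0)/2 = 2.2 ft; q_5 = 0.71 × 1.06 × 2.2 = 1.656 ft³/s
Q = Σ qᵢ = 203.6 ft³/s

204 ft³/s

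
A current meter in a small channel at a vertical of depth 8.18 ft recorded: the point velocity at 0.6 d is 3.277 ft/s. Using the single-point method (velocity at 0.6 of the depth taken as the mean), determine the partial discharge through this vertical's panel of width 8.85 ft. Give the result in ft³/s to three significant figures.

237 ft³/s

v̄ = v₀.₆ = 3.277 ft/s
q = v̄ × d × w = 3.277 × 8.18 × 8.85 = 237.2 ft³/s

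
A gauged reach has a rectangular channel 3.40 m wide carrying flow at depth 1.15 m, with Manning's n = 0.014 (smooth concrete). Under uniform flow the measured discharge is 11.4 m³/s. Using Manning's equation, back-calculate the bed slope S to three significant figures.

A = b·y = 3.40 × 1.15 = 3.910 m²
P = b + 2y = 3.40 + 2×1.15 = 5.700 m
R = A/P = 3.910/5.700 = 0.6860 m
S = (Q·n / (1·A·R^(2/3)))² = (11.4×0.014 / (1×3.910×0.7778))² = 0.002754

0.00275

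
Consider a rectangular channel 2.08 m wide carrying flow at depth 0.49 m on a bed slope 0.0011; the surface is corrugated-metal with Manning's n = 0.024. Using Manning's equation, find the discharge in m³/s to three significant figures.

0.677 m³/s

A = b·y = 2.08 × 0.49 = 1.019 m²
P = b + 2y = 2.08 + 2×0.49 = 3.060 m
R = A/P = 1.019/3.060 = 0.3331 m
Q = (1/n)·A·R^(2/3)·S^(1/2) = (1/0.024) × 1.019 × 0.3331^(2/3) × 0.0011^(1/2) = 0.6768 m³/s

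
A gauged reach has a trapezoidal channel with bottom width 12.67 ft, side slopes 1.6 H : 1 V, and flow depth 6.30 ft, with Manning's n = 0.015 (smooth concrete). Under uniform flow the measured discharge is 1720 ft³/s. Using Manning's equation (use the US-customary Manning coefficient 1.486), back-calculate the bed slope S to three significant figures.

A = (b + z·y)·y = (12.67 + 1.6×6.30)×6.30 = 143.3 ft²
P = b + 2y√(1+z²) = 12.67 + 2×6.30×√(1+1.6²) = 36.44 ft
R = A/P = 143.3/36.44 = 3.933 ft
S = (Q·n / (1.486·A·R^(2/3)))² = (1720×0.015 / (1.486×143.3×2.492))² = 0.002364

0.00236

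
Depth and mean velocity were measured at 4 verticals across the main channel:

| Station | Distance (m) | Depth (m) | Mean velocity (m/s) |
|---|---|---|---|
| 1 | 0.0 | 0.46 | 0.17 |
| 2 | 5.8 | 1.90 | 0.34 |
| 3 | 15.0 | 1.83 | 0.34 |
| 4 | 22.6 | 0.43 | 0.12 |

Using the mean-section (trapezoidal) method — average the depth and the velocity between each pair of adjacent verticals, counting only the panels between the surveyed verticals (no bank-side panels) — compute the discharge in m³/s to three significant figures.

Panel 1-2: Δb = 5.8 m, d̄ = (0.46+1.90)/2 = 1.18, v̄ = (0.17+0.34)/2 = 0.255 → q = 5.8×1.18×0.255 = 1.745 m³/s
Panel 2-3: Δb = 9.2 m, d̄ = (1.90+1.83)/2 = 1.865, v̄ = (0.34+0.34)/2 = 0.34 → q = 9.2×1.865×0.34 = 5.834 m³/s
Panel 3-4: Δb = 7.6 m, d̄ = (1.83+0.43)/2 = 1.13, v̄ = (0.34+0.12)/2 = 0.23 → q = 7.6×1.13×0.23 = 1.975 m³/s
Q = Σ q = 9.554 m³/s

9.55 m³/s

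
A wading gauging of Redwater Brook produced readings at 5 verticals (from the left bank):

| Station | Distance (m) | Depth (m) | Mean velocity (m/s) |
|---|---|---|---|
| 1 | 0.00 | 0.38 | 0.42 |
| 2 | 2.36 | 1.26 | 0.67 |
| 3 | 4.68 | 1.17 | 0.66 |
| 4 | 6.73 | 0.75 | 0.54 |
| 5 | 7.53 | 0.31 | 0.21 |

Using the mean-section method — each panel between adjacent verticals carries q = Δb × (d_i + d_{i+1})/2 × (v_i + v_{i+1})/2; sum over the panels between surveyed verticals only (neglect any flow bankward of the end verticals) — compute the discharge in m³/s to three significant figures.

4.27 m³/s

Panel 1-2: Δb = 2.36 m, d̄ = (0.38+1.26)/2 = 0.82, v̄ = (0.42+0.67)/2 = 0.545 → q = 2.36×0.82×0.545 = 1.055 m³/s
Panel 2-3: Δb = 2.32 m, d̄ = (1.26+1.17)/2 = 1.215, v̄ = (0.67+0.66)/2 = 0.665 → q = 2.32×1.215×0.665 = 1.875 m³/s
Panel 3-4: Δb = 2.05 m, d̄ = (1.17+0.75)/2 = 0.96, v̄ = (0.66+0.54)/2 = 0.6 → q = 2.05×0.96×0.6 = 1.181 m³/s
Panel 4-5: Δb = 0.8 m, d̄ = (0.75+0.31)/2 = 0.53, v̄ = (0.54+0.21)/2 = 0.375 → q = 0.8×0.53×0.375 = 0.1590 m³/s
Q = Σ q = 4.269 m³/s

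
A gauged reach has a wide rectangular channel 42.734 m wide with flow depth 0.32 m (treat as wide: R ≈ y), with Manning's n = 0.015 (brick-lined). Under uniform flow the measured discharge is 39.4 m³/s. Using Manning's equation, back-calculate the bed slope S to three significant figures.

0.00853

A = b·y = 42.734 × 0.32 = 13.67 m²
Wide channel: R ≈ y = 0.32 m
S = (Q·n / (1·A·R^(2/3)))² = (39.4×0.015 / (1×13.67×0.4678))² = 0.008534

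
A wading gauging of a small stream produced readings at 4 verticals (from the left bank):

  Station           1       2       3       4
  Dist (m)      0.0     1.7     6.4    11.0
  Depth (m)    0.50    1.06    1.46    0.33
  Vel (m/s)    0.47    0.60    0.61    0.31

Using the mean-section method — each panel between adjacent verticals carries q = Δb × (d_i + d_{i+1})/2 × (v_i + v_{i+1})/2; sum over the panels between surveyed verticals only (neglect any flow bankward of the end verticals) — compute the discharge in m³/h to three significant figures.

Panel 1-2: Δb = 1.7 m, d̄ = (0.50+1.06)/2 = 0.78, v̄ = (0.47+0.60)/2 = 0.535 → q = 1.7×0.78×0.535 = 0.7094 m³/s
Panel 2-3: Δb = 4.7 m, d̄ = (1.06+1.46)/2 = 1.26, v̄ = (0.60+0.61)/2 = 0.605 → q = 4.7×1.26×0.605 = 3.583 m³/s
Panel 3-4: Δb = 4.6 m, d̄ = (1.46+0.33)/2 = 0.895, v̄ = (0.61+0.31)/2 = 0.46 → q = 4.6×0.895×0.46 = 1.894 m³/s
Q = Σ q = 6.186 m³/s
= 6.186 × 3600 = 22270 m³/h

22300 m³/h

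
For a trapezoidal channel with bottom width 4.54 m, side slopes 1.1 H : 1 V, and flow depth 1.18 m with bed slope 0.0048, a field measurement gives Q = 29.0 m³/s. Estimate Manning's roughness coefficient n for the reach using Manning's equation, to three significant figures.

A = (b + z·y)·y = (4.54 + 1.1×1.18)×1.18 = 6.889 m²
P = b + 2y√(1+z²) = 4.54 + 2×1.18×√(1+1.1²) = 8.048 m
R = A/P = 6.889/8.048 = 0.8559 m
n = (1/Q)·A·R^(2/3)·S^(1/2) = (1/29.0) × 6.889 × 0.9015 × 0.06928 = 0.01484

0.0148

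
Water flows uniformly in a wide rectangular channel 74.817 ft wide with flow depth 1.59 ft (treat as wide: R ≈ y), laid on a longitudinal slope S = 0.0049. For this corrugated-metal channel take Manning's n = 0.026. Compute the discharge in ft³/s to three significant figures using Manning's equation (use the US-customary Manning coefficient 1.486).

648 ft³/s

A = b·y = 74.817 × 1.59 = 119.0 ft²
Wide channel: R ≈ y = 1.59 ft
Q = (1.486/n)·A·R^(2/3)·S^(1/2) = (1.486/0.026) × 119.0 × 1.590^(2/3) × 0.0049^(1/2) = 648.3 ft³/s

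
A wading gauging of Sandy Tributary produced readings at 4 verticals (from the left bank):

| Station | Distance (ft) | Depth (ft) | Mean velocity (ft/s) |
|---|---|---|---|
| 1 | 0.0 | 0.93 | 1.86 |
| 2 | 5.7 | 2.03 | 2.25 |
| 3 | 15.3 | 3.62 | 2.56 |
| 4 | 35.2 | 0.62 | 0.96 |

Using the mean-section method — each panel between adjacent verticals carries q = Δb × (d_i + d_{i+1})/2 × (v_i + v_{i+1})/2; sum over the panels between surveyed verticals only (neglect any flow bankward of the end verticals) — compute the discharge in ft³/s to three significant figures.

157 ft³/s

Panel 1-2: Δb = 5.7 ft, d̄ = (0.93+2.03)/2 = 1.48, v̄ = (1.86+2.25)/2 = 2.055 → q = 5.7×1.48×2.055 = 17.34 ft³/s
Panel 2-3: Δb = 9.6 ft, d̄ = (2.03+3.62)/2 = 2.825, v̄ = (2.25+2.56)/2 = 2.405 → q = 9.6×2.825×2.405 = 65.22 ft³/s
Panel 3-4: Δb = 19.9 ft, d̄ = (3.62+0.62)/2 = 2.12, v̄ = (2.56+0.96)/2 = 1.76 → q = 19.9×2.12×1.76 = 74.25 ft³/s
Q = Σ q = 156.8 ft³/s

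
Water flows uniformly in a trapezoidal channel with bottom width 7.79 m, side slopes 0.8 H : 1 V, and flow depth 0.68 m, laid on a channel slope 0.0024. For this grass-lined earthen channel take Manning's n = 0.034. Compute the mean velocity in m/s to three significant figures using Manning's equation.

1.02 m/s

A = (b + z·y)·y = (7.79 + 0.8×0.68)×0.68 = 5.667 m²
P = b + 2y√(1+z²) = 7.79 + 2×0.68×√(1+0.8²) = 9.532 m
R = A/P = 5.667/9.532 = 0.5946 m
Q = (1/n)·A·R^(2/3)·S^(1/2) = (1/0.034) × 5.667 × 0.5946^(2/3) × 0.0024^(1/2) = 5.774 m³/s
V = Q/A = 5.774/5.667 = 1.019 m/s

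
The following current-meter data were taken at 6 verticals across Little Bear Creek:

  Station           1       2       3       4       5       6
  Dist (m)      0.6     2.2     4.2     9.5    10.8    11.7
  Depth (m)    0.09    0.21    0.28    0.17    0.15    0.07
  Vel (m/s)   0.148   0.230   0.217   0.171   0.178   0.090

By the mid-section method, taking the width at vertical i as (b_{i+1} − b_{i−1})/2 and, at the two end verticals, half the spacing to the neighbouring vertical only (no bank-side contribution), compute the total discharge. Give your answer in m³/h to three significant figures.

w_1 = (2.2 − 0.6)/2 = 0.8 m; q_1 = 0.148 × 0.09 × 0.8 = 0.01066 m³/s
w_2 = (4.2 − 0.6)/2 = 1.8 m; q_2 = 0.230 × 0.21 × 1.8 = 0.08694 m³/s
w_3 = (9.5 − 2.2)/2 = 3.65 m; q_3 = 0.217 × 0.28 × 3.65 = 0.2218 m³/s
w_4 = (10.8 − 4.2)/2 = 3.3 m; q_4 = 0.171 × 0.17 × 3.3 = 0.09593 m³/s
w_5 = (11.7 − 9.5)/2 = 1.1 m; q_5 = 0.178 × 0.15 × 1.1 = 0.02937 m³/s
w_6 = (11.7 − 10.8)/2 = 0.45 m; q_6 = 0.090 × 0.07 × 0.45 = 0.002835 m³/s
Q = Σ qᵢ = 0.4475 m³/s
= 0.4475 × 3600 = 1611 m³/h

1610 m³/h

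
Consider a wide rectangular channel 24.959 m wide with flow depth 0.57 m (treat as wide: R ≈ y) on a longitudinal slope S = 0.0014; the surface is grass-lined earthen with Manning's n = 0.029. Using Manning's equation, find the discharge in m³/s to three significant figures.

A = b·y = 24.959 × 0.57 = 14.23 m²
Wide channel: R ≈ y = 0.57 m
Q = (1/n)·A·R^(2/3)·S^(1/2) = (1/0.029) × 14.23 × 0.5700^(2/3) × 0.0014^(1/2) = 12.62 m³/s

12.6 m³/s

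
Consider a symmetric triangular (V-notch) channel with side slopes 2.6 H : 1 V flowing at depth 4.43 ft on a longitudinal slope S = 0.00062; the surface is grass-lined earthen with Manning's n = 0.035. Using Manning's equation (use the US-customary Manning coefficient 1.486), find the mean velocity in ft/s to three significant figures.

A = z·y² = 2.6×4.43² = 51.02 ft²
P = 2y√(1+z²) = 2×4.43×√(1+2.6²) = 24.68 ft
R = A/P = 51.02/24.68 = 2.067 ft
Q = (1.486/n)·A·R^(2/3)·S^(1/2) = (1.486/0.035) × 51.02 × 2.067^(2/3) × 0.00062^(1/2) = 87.54 ft³/s
V = Q/A = 87.54/51.02 = 1.716 ft/s

1.72 ft/s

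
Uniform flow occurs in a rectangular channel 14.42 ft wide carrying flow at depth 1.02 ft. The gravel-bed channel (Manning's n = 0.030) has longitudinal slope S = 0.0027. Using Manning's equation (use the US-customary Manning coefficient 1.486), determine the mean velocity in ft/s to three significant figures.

A = b·y = 14.42 × 1.02 = 14.71 ft²
P = b + 2y = 14.42 + 2×1.02 = 16.46 ft
R = A/P = 14.71/16.46 = 0.8936 ft
Q = (1.486/n)·A·R^(2/3)·S^(1/2) = (1.486/0.030) × 14.71 × 0.8936^(2/3) × 0.0027^(1/2) = 35.12 ft³/s
V = Q/A = 35.12/14.71 = 2.388 ft/s

2.39 ft/s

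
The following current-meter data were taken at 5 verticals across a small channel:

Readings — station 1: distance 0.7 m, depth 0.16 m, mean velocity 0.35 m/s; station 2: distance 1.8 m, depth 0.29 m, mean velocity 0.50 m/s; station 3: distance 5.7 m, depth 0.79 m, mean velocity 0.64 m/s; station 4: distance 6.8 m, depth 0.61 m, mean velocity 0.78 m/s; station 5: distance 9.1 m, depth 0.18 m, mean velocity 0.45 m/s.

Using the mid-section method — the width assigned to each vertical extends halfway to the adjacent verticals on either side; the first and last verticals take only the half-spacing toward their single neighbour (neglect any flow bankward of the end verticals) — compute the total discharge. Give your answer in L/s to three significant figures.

2560 L/s

w_1 = (1.8 − 0.7)/2 = 0.55 m; q_1 = 0.35 × 0.16 × 0.55 = 0.03080 m³/s
w_2 = (5.7 − 0.7)/2 = 2.5 m; q_2 = 0.50 × 0.29 × 2.5 = 0.3625 m³/s
w_3 = (6.8 − 1.8)/2 = 2.5 m; q_3 = 0.64 × 0.79 × 2.5 = 1.264 m³/s
w_4 = (9.1 − 5.7)/2 = 1.7 m; q_4 = 0.78 × 0.61 × 1.7 = 0.8089 m³/s
w_5 = (9.1 − 6.8)/2 = 1.15 m; q_5 = 0.45 × 0.18 × 1.15 = 0.09315 m³/s
Q = Σ qᵢ = 2.559 m³/s
= 2.559 × 1000 = 2559 L/s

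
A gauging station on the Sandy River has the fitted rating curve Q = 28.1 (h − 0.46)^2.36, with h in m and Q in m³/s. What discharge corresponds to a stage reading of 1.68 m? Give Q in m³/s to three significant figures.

Q = 28.1 × (1.68 − 0.46)^2.36 = 28.1 × 1.22^2.36 = 44.93 m³/s

44.9 m³/s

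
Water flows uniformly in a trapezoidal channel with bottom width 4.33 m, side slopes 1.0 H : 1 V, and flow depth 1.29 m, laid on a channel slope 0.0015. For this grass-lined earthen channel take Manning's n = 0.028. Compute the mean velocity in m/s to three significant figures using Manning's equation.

A = (b + z·y)·y = (4.33 + 1.0×1.29)×1.29 = 7.250 m²
P = b + 2y√(1+z²) = 4.33 + 2×1.29×√(1+1.0²) = 7.979 m
R = A/P = 7.250/7.979 = 0.9086 m
Q = (1/n)·A·R^(2/3)·S^(1/2) = (1/0.028) × 7.250 × 0.9086^(2/3) × 0.0015^(1/2) = 9.408 m³/s
V = Q/A = 9.408/7.250 = 1.298 m/s

1.30 m/s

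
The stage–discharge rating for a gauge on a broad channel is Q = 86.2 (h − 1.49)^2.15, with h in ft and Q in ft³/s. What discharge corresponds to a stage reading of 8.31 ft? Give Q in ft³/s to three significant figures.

5350 ft³/s

Q = 86.2 × (8.31 − 1.49)^2.15 = 86.2 × 6.82^2.15 = 5347 ft³/s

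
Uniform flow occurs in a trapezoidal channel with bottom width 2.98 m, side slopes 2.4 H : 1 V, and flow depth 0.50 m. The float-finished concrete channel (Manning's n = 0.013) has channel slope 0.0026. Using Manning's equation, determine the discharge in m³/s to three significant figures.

4.26 m³/s

A = (b + z·y)·y = (2.98 + 2.4×0.50)×0.50 = 2.090 m²
P = b + 2y√(1+z²) = 2.98 + 2×0.50×√(1+2.4²) = 5.580 m
R = A/P = 2.090/5.580 = 0.3746 m
Q = (1/n)·A·R^(2/3)·S^(1/2) = (1/0.013) × 2.090 × 0.3746^(2/3) × 0.0026^(1/2) = 4.260 m³/s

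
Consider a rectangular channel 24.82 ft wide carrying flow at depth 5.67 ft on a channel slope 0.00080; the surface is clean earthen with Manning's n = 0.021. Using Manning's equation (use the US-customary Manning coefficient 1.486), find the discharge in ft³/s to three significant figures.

A = b·y = 24.82 × 5.67 = 140.7 ft²
P = b + 2y = 24.82 + 2×5.67 = 36.16 ft
R = A/P = 140.7/36.16 = 3.892 ft
Q = (1.486/n)·A·R^(2/3)·S^(1/2) = (1.486/0.021) × 140.7 × 3.892^(2/3) × 0.00080^(1/2) = 696.9 ft³/s

697 ft³/s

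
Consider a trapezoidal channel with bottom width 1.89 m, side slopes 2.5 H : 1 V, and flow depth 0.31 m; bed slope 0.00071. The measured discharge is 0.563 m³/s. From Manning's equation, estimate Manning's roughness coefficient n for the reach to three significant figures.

A = (b + z·y)·y = (1.89 + 2.5×0.31)×0.31 = 0.8262 m²
P = b + 2y√(1+z²) = 1.89 + 2×0.31×√(1+2.5²) = 3.559 m
R = A/P = 0.8262/3.559 = 0.2321 m
n = (1/Q)·A·R^(2/3)·S^(1/2) = (1/0.563) × 0.8262 × 0.3777 × 0.02665 = 0.01477

0.0148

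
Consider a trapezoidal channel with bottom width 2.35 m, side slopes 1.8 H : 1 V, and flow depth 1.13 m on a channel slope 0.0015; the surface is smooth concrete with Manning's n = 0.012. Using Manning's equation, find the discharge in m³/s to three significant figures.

12.7 m³/s

A = (b + z·y)·y = (2.35 + 1.8×1.13)×1.13 = 4.954 m²
P = b + 2y√(1+z²) = 2.35 + 2×1.13×√(1+1.8²) = 7.004 m
R = A/P = 4.954/7.004 = 0.7073 m
Q = (1/n)·A·R^(2/3)·S^(1/2) = (1/0.012) × 4.954 × 0.7073^(2/3) × 0.0015^(1/2) = 12.69 m³/s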